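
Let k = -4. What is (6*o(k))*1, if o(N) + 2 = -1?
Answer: -18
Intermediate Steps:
o(N) = -3 (o(N) = -2 - 1 = -3)
(6*o(k))*1 = (6*(-3))*1 = -18*1 = -18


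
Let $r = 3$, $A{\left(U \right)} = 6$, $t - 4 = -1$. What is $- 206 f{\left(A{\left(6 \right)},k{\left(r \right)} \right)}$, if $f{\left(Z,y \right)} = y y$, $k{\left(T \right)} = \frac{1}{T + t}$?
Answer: $- \frac{103}{18} \approx -5.7222$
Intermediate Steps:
$t = 3$ ($t = 4 - 1 = 3$)
$k{\left(T \right)} = \frac{1}{3 + T}$ ($k{\left(T \right)} = \frac{1}{T + 3} = \frac{1}{3 + T}$)
$f{\left(Z,y \right)} = y^{2}$
$- 206 f{\left(A{\left(6 \right)},k{\left(r \right)} \right)} = - 206 \left(\frac{1}{3 + 3}\right)^{2} = - 206 \left(\frac{1}{6}\right)^{2} = - \frac{206}{36} = \left(-206\right) \frac{1}{36} = - \frac{103}{18}$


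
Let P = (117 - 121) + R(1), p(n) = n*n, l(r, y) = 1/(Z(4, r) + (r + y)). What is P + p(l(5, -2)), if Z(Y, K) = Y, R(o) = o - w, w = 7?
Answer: -489/49 ≈ -9.9796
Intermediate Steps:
R(o) = -7 + o (R(o) = o - 1*7 = o - 7 = -7 + o)
l(r, y) = 1/(4 + r + y) (l(r, y) = 1/(4 + (r + y)) = 1/(4 + r + y))
p(n) = n²
P = -10 (P = (117 - 121) + (-7 + 1) = -4 - 6 = -10)
P + p(l(5, -2)) = -10 + (1/(4 + 5 - 2))² = -10 + (1/7)² = -10 + (⅐)² = -10 + 1/49 = -489/49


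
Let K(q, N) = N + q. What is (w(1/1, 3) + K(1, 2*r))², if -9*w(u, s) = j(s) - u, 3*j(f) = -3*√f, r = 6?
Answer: (118 + √3)²/81 ≈ 176.98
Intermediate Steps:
j(f) = -√f (j(f) = (-3*√f)/3 = -√f)
w(u, s) = u/9 + √s/9 (w(u, s) = -(-√s - u)/9 = -(-u - √s)/9 = u/9 + √s/9)
(w(1/1, 3) + K(1, 2*r))² = (((⅑)/1 + √3/9) + (2*6 + 1))² = (((⅑)*1 + √3/9) + (12 + 1))² = ((⅑ + √3/9) + 13)² = (118/9 + √3/9)²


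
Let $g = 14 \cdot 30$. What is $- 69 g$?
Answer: $-28980$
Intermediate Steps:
$g = 420$
$- 69 g = \left(-69\right) 420 = -28980$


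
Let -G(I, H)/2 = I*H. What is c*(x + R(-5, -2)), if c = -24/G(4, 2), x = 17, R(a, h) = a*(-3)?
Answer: 48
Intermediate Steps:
R(a, h) = -3*a
G(I, H) = -2*H*I (G(I, H) = -2*I*H = -2*H*I)
c = 3/2 (c = -24/((-2*2*4)) = -24/(-16) = -24*(-1/16) = 3/2 ≈ 1.5000)
c*(x + R(-5, -2)) = 3*(17 - 3*(-5))/2 = 3*(17 + 15)/2 = (3/2)*32 = 48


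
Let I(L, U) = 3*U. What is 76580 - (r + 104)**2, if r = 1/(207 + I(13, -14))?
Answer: 1790390579/27225 ≈ 65763.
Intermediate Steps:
r = 1/165 (r = 1/(207 + 3*(-14)) = 1/(207 - 42) = 1/165 ≈ 0.0060606)
76580 - (r + 104)**2 = 76580 - (1/165 + 104)**2 = 76580 - (17161/165)**2 = 76580 - 1*294499921/27225 = 76580 - 294499921/27225 = 1790390579/27225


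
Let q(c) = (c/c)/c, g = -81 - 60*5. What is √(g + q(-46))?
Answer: I*√806242/46 ≈ 19.52*I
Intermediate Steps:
g = -381 (g = -81 - 300 = -381)
q(c) = 1/c
√(g + q(-46)) = √(-381 + 1/(-46)) = √(-381 - 1/46) = √(-17527/46) = I*√806242/46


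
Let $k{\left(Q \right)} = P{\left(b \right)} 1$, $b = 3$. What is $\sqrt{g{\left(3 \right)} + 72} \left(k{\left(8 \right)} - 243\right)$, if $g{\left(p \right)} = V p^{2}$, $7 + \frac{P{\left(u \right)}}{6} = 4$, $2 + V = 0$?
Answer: $- 783 \sqrt{6} \approx -1918.0$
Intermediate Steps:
$V = -2$ ($V = -2 + 0 = -2$)
$P{\left(u \right)} = -18$ ($P{\left(u \right)} = -42 + 6 \cdot 4 = -42 + 24 = -18$)
$k{\left(Q \right)} = -18$ ($k{\left(Q \right)} = \left(-18\right) 1 = -18$)
$g{\left(p \right)} = - 2 p^{2}$
$\sqrt{g{\left(3 \right)} + 72} \left(k{\left(8 \right)} - 243\right) = \sqrt{- 2 \cdot 3^{2} + 72} \left(-18 - 243\right) = \sqrt{\left(-2\right) 9 + 72} \left(-18 - 243\right) = \sqrt{-18 + 72} \left(-261\right) = \sqrt{54} \left(-261\right) = 3 \sqrt{6} \left(-261\right) = - 783 \sqrt{6}$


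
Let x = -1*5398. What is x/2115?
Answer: -5398/2115 ≈ -2.5522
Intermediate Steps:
x = -5398
x/2115 = -5398/2115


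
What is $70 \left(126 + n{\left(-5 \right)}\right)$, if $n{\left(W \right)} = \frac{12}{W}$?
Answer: $8652$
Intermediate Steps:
$70 \left(126 + n{\left(-5 \right)}\right) = 70 \left(126 + \frac{12}{-5}\right) = 70 \left(126 + 12 \left(- \frac{1}{5}\right)\right) = 70 \left(126 - \frac{12}{5}\right) = 70 \cdot \frac{618}{5} = 8652$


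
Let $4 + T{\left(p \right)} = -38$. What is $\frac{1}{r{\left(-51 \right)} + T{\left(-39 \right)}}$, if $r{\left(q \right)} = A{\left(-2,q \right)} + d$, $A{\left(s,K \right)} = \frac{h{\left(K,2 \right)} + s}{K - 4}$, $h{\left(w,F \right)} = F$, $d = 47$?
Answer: $\frac{1}{5} \approx 0.2$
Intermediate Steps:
$A{\left(s,K \right)} = \frac{2 + s}{-4 + K}$ ($A{\left(s,K \right)} = \frac{2 + s}{K - 4} = \frac{2 + s}{-4 + K}$)
$r{\left(q \right)} = 47$ ($r{\left(q \right)} = \frac{2 - 2}{-4 + q} + 47 = \frac{1}{-4 + q} 0 + 47 = 0 + 47 = 47$)
$T{\left(p \right)} = -42$ ($T{\left(p \right)} = -4 - 38 = -42$)
$\frac{1}{r{\left(-51 \right)} + T{\left(-39 \right)}} = \frac{1}{47 - 42} = \frac{1}{5}$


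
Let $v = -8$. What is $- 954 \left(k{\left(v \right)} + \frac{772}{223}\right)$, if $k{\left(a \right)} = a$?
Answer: $\frac{965448}{223} \approx 4329.4$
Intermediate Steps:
$- 954 \left(k{\left(v \right)} + \frac{772}{223}\right) = - 954 \left(-8 + \frac{772}{223}\right) = \left(-954\right) \left(- \frac{1012}{223}\right) = \frac{965448}{223}$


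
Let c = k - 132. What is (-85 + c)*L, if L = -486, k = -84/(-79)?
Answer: 8290674/79 ≈ 1.0495e+5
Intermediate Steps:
k = 84/79 (k = -84*(-1/79) = 84/79 ≈ 1.0633)
c = -10344/79 (c = 84/79 - 132 = -10344/79 ≈ -130.94)
(-85 + c)*L = (-85 - 10344/79)*(-486) = -17059/79*(-486) = 8290674/79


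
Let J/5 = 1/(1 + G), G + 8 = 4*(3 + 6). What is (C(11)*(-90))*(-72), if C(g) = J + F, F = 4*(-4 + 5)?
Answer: 784080/29 ≈ 27037.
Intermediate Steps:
G = 28 (G = -8 + 4*(3 + 6) = -8 + 4*9 = -8 + 36 = 28)
F = 4 (F = 4*1 = 4)
J = 5/29 (J = 5/(1 + 28) = 5/29 ≈ 0.17241)
C(g) = 121/29 (C(g) = 5/29 + 4 = 121/29)
(C(11)*(-90))*(-72) = ((121/29)*(-90))*(-72) = -10890/29*(-72) = 784080/29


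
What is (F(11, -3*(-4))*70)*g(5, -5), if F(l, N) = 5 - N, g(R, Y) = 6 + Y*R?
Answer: 9310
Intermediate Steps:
g(R, Y) = 6 + R*Y
(F(11, -3*(-4))*70)*g(5, -5) = ((5 - (-3)*(-4))*70)*(6 + 5*(-5)) = ((5 - 1*12)*70)*(6 - 25) = ((5 - 12)*70)*(-19) = -7*70*(-19) = -490*(-19) = 9310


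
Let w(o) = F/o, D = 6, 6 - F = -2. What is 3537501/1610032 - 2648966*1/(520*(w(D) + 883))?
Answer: -989320650147/277641968240 ≈ -3.5633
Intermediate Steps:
F = 8 (F = 6 - 1*(-2) = 6 + 2 = 8)
w(o) = 8/o
3537501/1610032 - 2648966*1/(520*(w(D) + 883)) = 3537501/1610032 - 2648966*1/(520*(8/6 + 883)) = 3537501*(1/1610032) - 2648966*1/(520*(8*(⅙) + 883)) = 3537501/1610032 - 2648966*1/(520*(4/3 + 883)) = 3537501/1610032 - 2648966/(520*(2653/3)) = 3537501/1610032 - 2648966/1379560/3 = 3537501/1610032 - 2648966*3/1379560 = 3537501/1610032 - 3973449/689780 = -989320650147/277641968240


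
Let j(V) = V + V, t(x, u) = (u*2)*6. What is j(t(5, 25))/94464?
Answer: 25/3936 ≈ 0.0063516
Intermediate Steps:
t(x, u) = 12*u (t(x, u) = (2*u)*6 = 12*u)
j(V) = 2*V
j(t(5, 25))/94464 = (2*(12*25))/94464 = (2*300)*(1/94464) = 600*(1/94464) = 25/3936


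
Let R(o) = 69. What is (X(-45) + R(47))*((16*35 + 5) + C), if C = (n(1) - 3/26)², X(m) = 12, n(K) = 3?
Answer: 31392765/676 ≈ 46439.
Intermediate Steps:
C = 5625/676 (C = (3 - 3/26)² = (75/26)² = 5625/676 ≈ 8.3210)
(X(-45) + R(47))*((16*35 + 5) + C) = (12 + 69)*((16*35 + 5) + 5625/676) = 81*((560 + 5) + 5625/676) = 81*(565 + 5625/676) = 81*(387565/676) = 31392765/676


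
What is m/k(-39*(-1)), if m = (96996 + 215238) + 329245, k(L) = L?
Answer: 641479/39 ≈ 16448.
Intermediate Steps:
m = 641479 (m = 312234 + 329245 = 641479)
m/k(-39*(-1)) = 641479/((-39*(-1))) = 641479/39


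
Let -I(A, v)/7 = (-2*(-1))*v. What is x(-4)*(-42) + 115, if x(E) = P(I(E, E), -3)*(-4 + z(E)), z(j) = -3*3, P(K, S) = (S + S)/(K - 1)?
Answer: 3049/55 ≈ 55.436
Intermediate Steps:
I(A, v) = -14*v (I(A, v) = -7*(-2*(-1))*v = -14*v)
P(K, S) = 2*S/(-1 + K) (P(K, S) = (2*S)/(-1 + K) = 2*S/(-1 + K))
z(j) = -9
x(E) = 78/(-1 - 14*E) (x(E) = (2*(-3)/(-1 - 14*E))*(-4 - 9) = -6/(-1 - 14*E)*(-13) = 78/(-1 - 14*E))
x(-4)*(-42) + 115 = -78/(1 + 14*(-4))*(-42) + 115 = -78/(1 - 56)*(-42) + 115 = -78/(-55)*(-42) + 115 = -78*(-1/55)*(-42) + 115 = (78/55)*(-42) + 115 = -3276/55 + 115 = 3049/55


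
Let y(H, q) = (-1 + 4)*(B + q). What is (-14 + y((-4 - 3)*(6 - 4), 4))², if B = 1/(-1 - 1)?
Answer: 49/4 ≈ 12.250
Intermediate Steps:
B = -½ (B = 1/(-2) = -½ ≈ -0.50000)
y(H, q) = -3/2 + 3*q (y(H, q) = (-1 + 4)*(-½ + q) = 3*(-½ + q) = -3/2 + 3*q)
(-14 + y((-4 - 3)*(6 - 4), 4))² = (-14 + (-3/2 + 3*4))² = (-14 + (-3/2 + 12))² = (-14 + 21/2)² = (-7/2)² = 49/4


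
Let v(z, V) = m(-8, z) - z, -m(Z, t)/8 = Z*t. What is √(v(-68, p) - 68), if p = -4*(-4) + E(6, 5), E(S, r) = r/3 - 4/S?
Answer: 16*I*√17 ≈ 65.97*I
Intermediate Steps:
m(Z, t) = -8*Z*t
E(S, r) = -4/S + r/3 (E(S, r) = r*(⅓) - 4/S = r/3 - 4/S = -4/S + r/3)
p = 17 (p = -4*(-4) + (-4/6 + (⅓)*5) = 16 + (-4*⅙ + 5/3) = 16 + (-⅔ + 5/3) = 16 + 1 = 17)
v(z, V) = 63*z (v(z, V) = -8*(-8)*z - z = 64*z - z = 63*z)
√(v(-68, p) - 68) = √(63*(-68) - 68) = √(-4284 - 68) = √(-4352) = 16*I*√17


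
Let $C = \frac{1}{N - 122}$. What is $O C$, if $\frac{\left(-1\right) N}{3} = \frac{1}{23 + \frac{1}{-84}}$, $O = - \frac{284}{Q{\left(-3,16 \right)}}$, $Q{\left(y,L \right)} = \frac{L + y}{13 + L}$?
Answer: $\frac{7951858}{1532921} \approx 5.1874$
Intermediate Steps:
$Q{\left(y,L \right)} = \frac{L + y}{13 + L}$
$O = - \frac{8236}{13}$ ($O = - \frac{284}{\frac{1}{13 + 16} \left(16 - 3\right)} = - \frac{284}{\frac{1}{29} \cdot 13} = - \frac{284}{\frac{13}{29}} = \left(-284\right) \frac{29}{13} = - \frac{8236}{13} \approx -633.54$)
$N = - \frac{252}{1931}$ ($N = - \frac{3}{23 + \frac{1}{-84}} = - \frac{3}{23 - \frac{1}{84}} = - \frac{3}{\frac{1931}{84}} = \left(-3\right) \frac{84}{1931} = - \frac{252}{1931} \approx -0.1305$)
$C = - \frac{1931}{235834}$ ($C = \frac{1}{- \frac{252}{1931} - 122} = \frac{1}{- \frac{235834}{1931}} = - \frac{1931}{235834} \approx -0.008188$)
$O C = \left(- \frac{8236}{13}\right) \left(- \frac{1931}{235834}\right) = \frac{7951858}{1532921}$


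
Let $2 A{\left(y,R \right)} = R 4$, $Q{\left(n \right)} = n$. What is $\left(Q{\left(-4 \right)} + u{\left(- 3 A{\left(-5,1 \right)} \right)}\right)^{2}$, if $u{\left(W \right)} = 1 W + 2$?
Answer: $64$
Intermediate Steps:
$A{\left(y,R \right)} = 2 R$ ($A{\left(y,R \right)} = \frac{R 4}{2} = \frac{4 R}{2} = 2 R$)
$u{\left(W \right)} = 2 + W$ ($u{\left(W \right)} = W + 2 = 2 + W$)
$\left(Q{\left(-4 \right)} + u{\left(- 3 A{\left(-5,1 \right)} \right)}\right)^{2} = \left(-4 + \left(2 - 3 \cdot 2 \cdot 1\right)\right)^{2} = \left(-4 + \left(2 - 6\right)\right)^{2} = \left(-4 - 4\right)^{2} = \left(-8\right)^{2} = 64$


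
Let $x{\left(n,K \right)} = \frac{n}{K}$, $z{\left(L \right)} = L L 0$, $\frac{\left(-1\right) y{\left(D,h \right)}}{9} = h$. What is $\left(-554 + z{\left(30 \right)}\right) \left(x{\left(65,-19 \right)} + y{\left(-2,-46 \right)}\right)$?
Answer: $- \frac{4321754}{19} \approx -2.2746 \cdot 10^{5}$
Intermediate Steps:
$y{\left(D,h \right)} = - 9 h$
$z{\left(L \right)} = 0$ ($z{\left(L \right)} = L^{2} \cdot 0 = 0$)
$\left(-554 + z{\left(30 \right)}\right) \left(x{\left(65,-19 \right)} + y{\left(-2,-46 \right)}\right) = \left(-554 + 0\right) \left(\frac{65}{-19} - -414\right) = - 554 \left(65 \left(- \frac{1}{19}\right) + 414\right) = - 554 \left(- \frac{65}{19} + 414\right) = \left(-554\right) \frac{7801}{19} = - \frac{4321754}{19}$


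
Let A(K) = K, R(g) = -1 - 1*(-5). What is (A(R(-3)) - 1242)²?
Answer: 1532644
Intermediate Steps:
R(g) = 4 (R(g) = -1 + 5 = 4)
(A(R(-3)) - 1242)² = (4 - 1242)² = (-1238)² = 1532644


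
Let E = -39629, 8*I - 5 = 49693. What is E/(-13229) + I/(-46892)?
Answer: 7104404851/2481337072 ≈ 2.8631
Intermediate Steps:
I = 24849/4 (I = 5/8 + (⅛)*49693 = 5/8 + 49693/8 = 24849/4 ≈ 6212.3)
E/(-13229) + I/(-46892) = -39629/(-13229) + (24849/4)/(-46892) = -39629*(-1/13229) + (24849/4)*(-1/46892) = 39629/13229 - 24849/187568 = 7104404851/2481337072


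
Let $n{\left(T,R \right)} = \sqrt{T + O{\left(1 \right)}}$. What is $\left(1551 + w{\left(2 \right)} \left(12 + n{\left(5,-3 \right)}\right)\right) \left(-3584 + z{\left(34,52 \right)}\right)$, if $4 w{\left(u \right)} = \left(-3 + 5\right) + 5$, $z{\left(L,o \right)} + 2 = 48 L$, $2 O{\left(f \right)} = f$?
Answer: $-3071688 - \frac{6839 \sqrt{22}}{4} \approx -3.0797 \cdot 10^{6}$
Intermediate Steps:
$O{\left(f \right)} = \frac{f}{2}$
$z{\left(L,o \right)} = -2 + 48 L$
$w{\left(u \right)} = \frac{7}{4}$ ($w{\left(u \right)} = \frac{\left(-3 + 5\right) + 5}{4} = \frac{2 + 5}{4} = \frac{1}{4} \cdot 7 = \frac{7}{4}$)
$n{\left(T,R \right)} = \sqrt{\frac{1}{2} + T}$ ($n{\left(T,R \right)} = \sqrt{T + \frac{1}{2} \cdot 1} = \sqrt{T + \frac{1}{2}} = \sqrt{\frac{1}{2} + T}$)
$\left(1551 + w{\left(2 \right)} \left(12 + n{\left(5,-3 \right)}\right)\right) \left(-3584 + z{\left(34,52 \right)}\right) = \left(1551 + \frac{7 \left(12 + \frac{\sqrt{2 + 4 \cdot 5}}{2}\right)}{4}\right) \left(-3584 + \left(-2 + 48 \cdot 34\right)\right) = \left(1551 + \frac{7 \left(12 + \frac{\sqrt{2 + 20}}{2}\right)}{4}\right) \left(-3584 + \left(-2 + 1632\right)\right) = \left(1551 + \frac{7 \left(12 + \frac{\sqrt{22}}{2}\right)}{4}\right) \left(-3584 + 1630\right) = \left(1551 + \left(21 + \frac{7 \sqrt{22}}{8}\right)\right) \left(-1954\right) = \left(1572 + \frac{7 \sqrt{22}}{8}\right) \left(-1954\right) = -3071688 - \frac{6839 \sqrt{22}}{4}$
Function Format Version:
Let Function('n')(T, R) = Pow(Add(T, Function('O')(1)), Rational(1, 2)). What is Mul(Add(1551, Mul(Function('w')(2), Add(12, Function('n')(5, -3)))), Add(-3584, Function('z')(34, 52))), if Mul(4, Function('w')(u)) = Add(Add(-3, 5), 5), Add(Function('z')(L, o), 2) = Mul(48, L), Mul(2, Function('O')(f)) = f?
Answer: Add(-3071688, Mul(Rational(-6839, 4), Pow(22, Rational(1, 2)))) ≈ -3.0797e+6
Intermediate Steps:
Function('O')(f) = Mul(Rational(1, 2), f)
Function('z')(L, o) = Add(-2, Mul(48, L))
Function('w')(u) = Rational(7, 4) (Function('w')(u) = Mul(Rational(1, 4), Add(Add(-3, 5), 5)) = Mul(Rational(1, 4), Add(2, 5)) = Mul(Rational(1, 4), 7) = Rational(7, 4))
Function('n')(T, R) = Pow(Add(Rational(1, 2), T), Rational(1, 2)) (Function('n')(T, R) = Pow(Add(T, Mul(Rational(1, 2), 1)), Rational(1, 2)) = Pow(Add(T, Rational(1, 2)), Rational(1, 2)) = Pow(Add(Rational(1, 2), T), Rational(1, 2)))
Mul(Add(1551, Mul(Function('w')(2), Add(12, Function('n')(5, -3)))), Add(-3584, Function('z')(34, 52))) = Mul(Add(1551, Mul(Rational(7, 4), Add(12, Mul(Rational(1, 2), Pow(Add(2, Mul(4, 5)), Rational(1, 2)))))), Add(-3584, Add(-2, Mul(48, 34)))) = Mul(Add(1551, Mul(Rational(7, 4), Add(12, Mul(Rational(1, 2), Pow(Add(2, 20), Rational(1, 2)))))), Add(-3584, Add(-2, 1632))) = Mul(Add(1551, Mul(Rational(7, 4), Add(12, Mul(Rational(1, 2), Pow(22, Rational(1, 2)))))), Add(-3584, 1630)) = Mul(Add(1551, Add(21, Mul(Rational(7, 8), Pow(22, Rational(1, 2))))), -1954) = Mul(Add(1572, Mul(Rational(7, 8), Pow(22, Rational(1, 2)))), -1954) = Add(-3071688, Mul(Rational(-6839, 4), Pow(22, Rational(1, 2))))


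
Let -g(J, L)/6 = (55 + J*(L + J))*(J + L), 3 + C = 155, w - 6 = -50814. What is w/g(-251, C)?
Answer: -2117/616374 ≈ -0.0034346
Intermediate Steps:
w = -50808 (w = 6 - 50814 = -50808)
C = 152 (C = -3 + 155 = 152)
g(J, L) = -6*(55 + J*(J + L))*(J + L) (g(J, L) = -6*(55 + J*(L + J))*(J + L) = -6*(55 + J*(J + L))*(J + L))
w/g(-251, C) = -50808/(-330*(-251) - 330*152 - 6*(-251)³ - 12*152*(-251)² - 6*(-251)*152²) = -50808/(82830 - 50160 - 6*(-15813251) - 12*152*63001 - 6*(-251)*23104) = -50808/(82830 - 50160 + 94879506 - 114913824 + 34794624) = -50808/14792976 = -50808*1/14792976 = -2117/616374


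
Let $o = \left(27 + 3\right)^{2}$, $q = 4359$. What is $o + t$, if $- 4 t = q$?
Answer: $- \frac{759}{4} \approx -189.75$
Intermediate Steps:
$t = - \frac{4359}{4}$ ($t = \left(- \frac{1}{4}\right) 4359 = - \frac{4359}{4} \approx -1089.8$)
$o = 900$ ($o = 30^{2} = 900$)
$o + t = 900 - \frac{4359}{4} = - \frac{759}{4}$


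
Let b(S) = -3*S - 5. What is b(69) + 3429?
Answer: 3217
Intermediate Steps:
b(S) = -5 - 3*S
b(69) + 3429 = (-5 - 3*69) + 3429 = (-5 - 207) + 3429 = -212 + 3429 = 3217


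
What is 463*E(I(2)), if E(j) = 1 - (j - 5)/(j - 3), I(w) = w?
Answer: -926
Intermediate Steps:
E(j) = 1 - (-5 + j)/(-3 + j)
463*E(I(2)) = 463*(2/(-3 + 2)) = 463*(2/(-1)) = 463*(2*(-1)) = 463*(-2) = -926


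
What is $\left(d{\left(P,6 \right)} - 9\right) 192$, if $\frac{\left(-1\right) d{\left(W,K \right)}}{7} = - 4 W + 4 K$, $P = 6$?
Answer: $-1728$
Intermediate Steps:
$d{\left(W,K \right)} = - 28 K + 28 W$ ($d{\left(W,K \right)} = - 7 \left(- 4 W + 4 K\right) = - 28 K + 28 W$)
$\left(d{\left(P,6 \right)} - 9\right) 192 = \left(\left(\left(-28\right) 6 + 28 \cdot 6\right) - 9\right) 192 = \left(\left(-168 + 168\right) - 9\right) 192 = \left(0 - 9\right) 192 = \left(-9\right) 192 = -1728$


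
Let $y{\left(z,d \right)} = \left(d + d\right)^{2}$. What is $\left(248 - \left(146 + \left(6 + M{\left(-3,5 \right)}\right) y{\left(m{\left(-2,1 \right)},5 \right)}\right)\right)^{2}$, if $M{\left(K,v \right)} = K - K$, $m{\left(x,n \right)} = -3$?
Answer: $248004$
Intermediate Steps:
$y{\left(z,d \right)} = 4 d^{2}$ ($y{\left(z,d \right)} = \left(2 d\right)^{2} = 4 d^{2}$)
$M{\left(K,v \right)} = 0$
$\left(248 - \left(146 + \left(6 + M{\left(-3,5 \right)}\right) y{\left(m{\left(-2,1 \right)},5 \right)}\right)\right)^{2} = \left(248 - \left(146 + \left(6 + 0\right) 4 \cdot 5^{2}\right)\right)^{2} = \left(248 - \left(146 + 6 \cdot 4 \cdot 25\right)\right)^{2} = \left(248 - \left(146 + 6 \cdot 100\right)\right)^{2} = \left(248 - 746\right)^{2} = \left(-498\right)^{2} = 248004$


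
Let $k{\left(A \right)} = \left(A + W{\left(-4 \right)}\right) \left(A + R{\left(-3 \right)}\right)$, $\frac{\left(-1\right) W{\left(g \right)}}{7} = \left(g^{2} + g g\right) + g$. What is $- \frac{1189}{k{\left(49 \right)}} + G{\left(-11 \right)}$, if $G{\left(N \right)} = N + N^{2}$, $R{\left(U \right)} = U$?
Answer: $\frac{745009}{6762} \approx 110.18$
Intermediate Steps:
$W{\left(g \right)} = - 14 g^{2} - 7 g$ ($W{\left(g \right)} = - 7 \left(\left(g^{2} + g g\right) + g\right) = - 7 \left(\left(g^{2} + g^{2}\right) + g\right) = - 7 \left(2 g^{2} + g\right) = - 7 \left(g + 2 g^{2}\right) = - 14 g^{2} - 7 g$)
$k{\left(A \right)} = \left(-196 + A\right) \left(-3 + A\right)$ ($k{\left(A \right)} = \left(A - - 28 \left(1 + 2 \left(-4\right)\right)\right) \left(A - 3\right) = \left(A - - 28 \left(1 - 8\right)\right) \left(-3 + A\right) = \left(A - \left(-28\right) \left(-7\right)\right) \left(-3 + A\right) = \left(A - 196\right) \left(-3 + A\right) = \left(-196 + A\right) \left(-3 + A\right)$)
$- \frac{1189}{k{\left(49 \right)}} + G{\left(-11 \right)} = - \frac{1189}{588 + 49^{2} - 9751} - 11 \left(1 - 11\right) = - \frac{1189}{588 + 2401 - 9751} - -110 = - \frac{1189}{-6762} + 110 = \left(-1189\right) \left(- \frac{1}{6762}\right) + 110 = \frac{1189}{6762} + 110 = \frac{745009}{6762}$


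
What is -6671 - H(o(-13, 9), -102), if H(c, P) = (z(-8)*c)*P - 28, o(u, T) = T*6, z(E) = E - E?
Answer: -6643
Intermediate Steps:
z(E) = 0
o(u, T) = 6*T
H(c, P) = -28 (H(c, P) = (0*c)*P - 28 = 0*P - 28 = 0 - 28 = -28)
-6671 - H(o(-13, 9), -102) = -6671 - 1*(-28) = -6671 + 28 = -6643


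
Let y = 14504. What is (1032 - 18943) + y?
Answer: -3407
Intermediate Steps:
(1032 - 18943) + y = (1032 - 18943) + 14504 = -17911 + 14504 = -3407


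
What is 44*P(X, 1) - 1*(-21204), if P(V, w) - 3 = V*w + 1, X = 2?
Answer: 21468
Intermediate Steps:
P(V, w) = 4 + V*w (P(V, w) = 3 + (V*w + 1) = 3 + (1 + V*w) = 4 + V*w)
44*P(X, 1) - 1*(-21204) = 44*(4 + 2*1) - 1*(-21204) = 44*(4 + 2) + 21204 = 44*6 + 21204 = 264 + 21204 = 21468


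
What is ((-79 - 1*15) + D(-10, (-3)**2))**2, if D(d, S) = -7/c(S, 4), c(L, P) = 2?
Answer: 38025/4 ≈ 9506.3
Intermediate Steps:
D(d, S) = -7/2
((-79 - 1*15) + D(-10, (-3)**2))**2 = ((-79 - 1*15) - 7/2)**2 = ((-79 - 15) - 7/2)**2 = (-94 - 7/2)**2 = (-195/2)**2 = 38025/4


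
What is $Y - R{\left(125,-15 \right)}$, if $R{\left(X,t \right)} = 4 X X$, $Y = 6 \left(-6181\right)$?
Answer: $-99586$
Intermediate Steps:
$Y = -37086$
$R{\left(X,t \right)} = 4 X^{2}$
$Y - R{\left(125,-15 \right)} = -37086 - 4 \cdot 125^{2} = -37086 - 4 \cdot 15625 = -37086 - 62500 = -99586$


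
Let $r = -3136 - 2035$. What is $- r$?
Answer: $5171$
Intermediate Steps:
$r = -5171$ ($r = -3136 - 2035 = -5171$)
$- r = \left(-1\right) \left(-5171\right) = 5171$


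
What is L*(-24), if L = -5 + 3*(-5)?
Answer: 480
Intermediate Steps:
L = -20 (L = -5 - 15 = -20)
L*(-24) = -20*(-24) = 480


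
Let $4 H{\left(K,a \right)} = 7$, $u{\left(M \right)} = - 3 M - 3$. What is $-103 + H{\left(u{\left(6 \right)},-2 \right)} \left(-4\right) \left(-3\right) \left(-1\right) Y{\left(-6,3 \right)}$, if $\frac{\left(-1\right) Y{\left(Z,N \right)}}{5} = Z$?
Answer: $-733$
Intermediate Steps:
$Y{\left(Z,N \right)} = - 5 Z$
$u{\left(M \right)} = -3 - 3 M$
$H{\left(K,a \right)} = \frac{7}{4}$ ($H{\left(K,a \right)} = \frac{1}{4} \cdot 7 = \frac{7}{4}$)
$-103 + H{\left(u{\left(6 \right)},-2 \right)} \left(-4\right) \left(-3\right) \left(-1\right) Y{\left(-6,3 \right)} = -103 + \frac{7 \left(-4\right) \left(-3\right) \left(-1\right) \left(\left(-5\right) \left(-6\right)\right)}{4} = -103 + \frac{7 \cdot 12 \left(-1\right) 30}{4} = -103 + \frac{7 \left(\left(-12\right) 30\right)}{4} = -103 + \frac{7}{4} \left(-360\right) = -103 - 630 = -733$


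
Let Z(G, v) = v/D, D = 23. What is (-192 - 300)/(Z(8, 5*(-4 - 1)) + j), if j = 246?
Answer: -11316/5633 ≈ -2.0089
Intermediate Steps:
Z(G, v) = v/23
(-192 - 300)/(Z(8, 5*(-4 - 1)) + j) = (-192 - 300)/((5*(-4 - 1))/23 + 246) = -492/((5*(-5))/23 + 246) = -492/((1/23)*(-25) + 246) = -492/(-25/23 + 246) = -492/5633/23 = -492*23/5633 = -11316/5633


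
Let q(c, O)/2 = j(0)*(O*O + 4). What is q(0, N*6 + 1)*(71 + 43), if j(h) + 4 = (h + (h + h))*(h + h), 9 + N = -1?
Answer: -3178320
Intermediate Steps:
N = -10 (N = -9 - 1 = -10)
j(h) = -4 + 6*h² (j(h) = -4 + (h + (h + h))*(h + h) = -4 + (h + 2*h)*(2*h) = -4 + (3*h)*(2*h) = -4 + 6*h²)
q(c, O) = -32 - 8*O² (q(c, O) = 2*((-4 + 6*0²)*(O*O + 4)) = 2*((-4 + 6*0)*(O² + 4)) = 2*((-4 + 0)*(4 + O²)) = 2*(-4*(4 + O²)) = 2*(-16 - 4*O²) = -32 - 8*O²)
q(0, N*6 + 1)*(71 + 43) = (-32 - 8*(-10*6 + 1)²)*(71 + 43) = (-32 - 8*(-60 + 1)²)*114 = (-32 - 8*(-59)²)*114 = (-32 - 8*3481)*114 = (-32 - 27848)*114 = -27880*114 = -3178320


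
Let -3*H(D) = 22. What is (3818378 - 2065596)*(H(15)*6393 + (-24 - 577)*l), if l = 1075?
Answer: -1214602556374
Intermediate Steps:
H(D) = -22/3 (H(D) = -⅓*22 = -22/3)
(3818378 - 2065596)*(H(15)*6393 + (-24 - 577)*l) = (3818378 - 2065596)*(-22/3*6393 + (-24 - 577)*1075) = 1752782*(-46882 - 601*1075) = 1752782*(-46882 - 646075) = 1752782*(-692957) = -1214602556374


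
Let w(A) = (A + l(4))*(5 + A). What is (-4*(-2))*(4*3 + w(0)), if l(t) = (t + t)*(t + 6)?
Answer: 3296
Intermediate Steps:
l(t) = 2*t*(6 + t) (l(t) = (2*t)*(6 + t) = 2*t*(6 + t))
w(A) = (5 + A)*(80 + A) (w(A) = (A + 2*4*(6 + 4))*(5 + A) = (A + 2*4*10)*(5 + A) = (A + 80)*(5 + A) = (80 + A)*(5 + A) = (5 + A)*(80 + A))
(-4*(-2))*(4*3 + w(0)) = (-4*(-2))*(4*3 + (400 + 0² + 85*0)) = 8*(12 + (400 + 0 + 0)) = 8*(12 + 400) = 8*412 = 3296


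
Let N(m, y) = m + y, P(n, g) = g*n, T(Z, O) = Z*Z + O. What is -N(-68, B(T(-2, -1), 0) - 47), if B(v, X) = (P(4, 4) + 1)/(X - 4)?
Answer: 477/4 ≈ 119.25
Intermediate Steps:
T(Z, O) = O + Z² (T(Z, O) = Z² + O = O + Z²)
B(v, X) = 17/(-4 + X) (B(v, X) = (4*4 + 1)/(X - 4) = (16 + 1)/(-4 + X) = 17/(-4 + X))
-N(-68, B(T(-2, -1), 0) - 47) = -(-68 + (17/(-4 + 0) - 47)) = -(-68 + (17/(-4) - 47)) = -(-68 + (17*(-¼) - 47)) = -(-68 + (-17/4 - 47)) = -(-68 - 205/4) = -1*(-477/4) = 477/4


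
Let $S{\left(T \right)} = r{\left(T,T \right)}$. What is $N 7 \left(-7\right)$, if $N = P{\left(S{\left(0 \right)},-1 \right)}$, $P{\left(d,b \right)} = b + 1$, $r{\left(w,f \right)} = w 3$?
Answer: $0$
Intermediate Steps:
$r{\left(w,f \right)} = 3 w$
$S{\left(T \right)} = 3 T$
$P{\left(d,b \right)} = 1 + b$
$N = 0$ ($N = 1 - 1 = 0$)
$N 7 \left(-7\right) = 0 \cdot 7 \left(-7\right) = 0 \left(-7\right) = 0$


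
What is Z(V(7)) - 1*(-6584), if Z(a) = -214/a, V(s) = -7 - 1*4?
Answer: 72638/11 ≈ 6603.5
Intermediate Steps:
V(s) = -11 (V(s) = -7 - 4 = -11)
Z(V(7)) - 1*(-6584) = -214/(-11) - 1*(-6584) = -214*(-1/11) + 6584 = 214/11 + 6584 = 72638/11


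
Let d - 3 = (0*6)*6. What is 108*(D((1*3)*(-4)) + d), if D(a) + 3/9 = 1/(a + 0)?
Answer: 279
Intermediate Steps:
d = 3 (d = 3 + (0*6)*6 = 3 + 0*6 = 3 + 0 = 3)
D(a) = -⅓ + 1/a (D(a) = -⅓ + 1/(a + 0) = -⅓ + 1/a)
108*(D((1*3)*(-4)) + d) = 108*((3 - 1*3*(-4))/(3*(((1*3)*(-4)))) + 3) = 108*((3 - 3*(-4))/(3*((3*(-4)))) + 3) = 108*((⅓)*(3 - 1*(-12))/(-12) + 3) = 108*((⅓)*(-1/12)*(3 + 12) + 3) = 108*((⅓)*(-1/12)*15 + 3) = 108*(-5/12 + 3) = 108*(31/12) = 279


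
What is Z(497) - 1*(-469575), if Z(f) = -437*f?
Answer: 252386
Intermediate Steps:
Z(497) - 1*(-469575) = -437*497 - 1*(-469575) = -217189 + 469575 = 252386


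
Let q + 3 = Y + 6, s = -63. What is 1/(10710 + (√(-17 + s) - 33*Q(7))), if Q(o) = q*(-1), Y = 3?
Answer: 2727/29746136 - I*√5/29746136 ≈ 9.1676e-5 - 7.5172e-8*I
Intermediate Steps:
q = 6 (q = -3 + (3 + 6) = -3 + 9 = 6)
Q(o) = -6 (Q(o) = 6*(-1) = -6)
1/(10710 + (√(-17 + s) - 33*Q(7))) = 1/(10710 + (√(-17 - 63) - 33*(-6))) = 1/(10710 + (√(-80) + 198)) = 1/(10710 + (4*I*√5 + 198)) = 1/(10710 + (198 + 4*I*√5)) = 1/(10908 + 4*I*√5)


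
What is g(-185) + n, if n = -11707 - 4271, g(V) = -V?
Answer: -15793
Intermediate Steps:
n = -15978
g(-185) + n = -1*(-185) - 15978 = 185 - 15978 = -15793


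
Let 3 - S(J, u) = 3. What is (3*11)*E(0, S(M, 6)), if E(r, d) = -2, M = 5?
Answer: -66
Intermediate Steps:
S(J, u) = 0 (S(J, u) = 3 - 1*3 = 3 - 3 = 0)
(3*11)*E(0, S(M, 6)) = (3*11)*(-2) = 33*(-2) = -66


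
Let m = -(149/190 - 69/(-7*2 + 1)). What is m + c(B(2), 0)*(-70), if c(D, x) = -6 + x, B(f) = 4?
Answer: 1022353/2470 ≈ 413.91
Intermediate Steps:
m = -15047/2470 (m = -(149*(1/190) - 69/(-14 + 1)) = -(149/190 - 69/(-13)) = -(149/190 - 69*(-1/13)) = -(149/190 + 69/13) = -1*15047/2470 = -15047/2470 ≈ -6.0919)
m + c(B(2), 0)*(-70) = -15047/2470 + (-6 + 0)*(-70) = -15047/2470 - 6*(-70) = -15047/2470 + 420 = 1022353/2470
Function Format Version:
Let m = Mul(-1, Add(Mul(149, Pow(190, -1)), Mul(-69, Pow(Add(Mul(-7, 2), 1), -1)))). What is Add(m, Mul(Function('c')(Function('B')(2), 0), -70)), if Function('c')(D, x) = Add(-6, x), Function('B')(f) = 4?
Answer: Rational(1022353, 2470) ≈ 413.91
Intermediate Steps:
m = Rational(-15047, 2470) (m = Mul(-1, Add(Mul(149, Rational(1, 190)), Mul(-69, Pow(Add(-14, 1), -1)))) = Mul(-1, Add(Rational(149, 190), Mul(-69, Pow(-13, -1)))) = Mul(-1, Add(Rational(149, 190), Mul(-69, Rational(-1, 13)))) = Mul(-1, Add(Rational(149, 190), Rational(69, 13))) = Mul(-1, Rational(15047, 2470)) = Rational(-15047, 2470) ≈ -6.0919)
Add(m, Mul(Function('c')(Function('B')(2), 0), -70)) = Add(Rational(-15047, 2470), Mul(Add(-6, 0), -70)) = Add(Rational(-15047, 2470), Mul(-6, -70)) = Add(Rational(-15047, 2470), 420) = Rational(1022353, 2470)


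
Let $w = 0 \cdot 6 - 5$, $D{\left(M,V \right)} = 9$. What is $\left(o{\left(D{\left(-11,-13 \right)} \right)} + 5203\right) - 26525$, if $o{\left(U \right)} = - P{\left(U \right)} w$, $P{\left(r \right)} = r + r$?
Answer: $-21232$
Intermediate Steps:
$P{\left(r \right)} = 2 r$
$w = -5$ ($w = 0 - 5 = -5$)
$o{\left(U \right)} = 10 U$ ($o{\left(U \right)} = - 2 U \left(-5\right) = 10 U$)
$\left(o{\left(D{\left(-11,-13 \right)} \right)} + 5203\right) - 26525 = \left(10 \cdot 9 + 5203\right) - 26525 = \left(90 + 5203\right) - 26525 = 5293 - 26525 = -21232$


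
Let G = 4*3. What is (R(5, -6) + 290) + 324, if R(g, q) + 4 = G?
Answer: 622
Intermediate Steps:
G = 12
R(g, q) = 8 (R(g, q) = -4 + 12 = 8)
(R(5, -6) + 290) + 324 = (8 + 290) + 324 = 298 + 324 = 622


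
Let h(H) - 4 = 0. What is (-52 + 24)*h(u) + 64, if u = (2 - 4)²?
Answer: -48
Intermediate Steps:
u = 4 (u = (-2)² = 4)
h(H) = 4 (h(H) = 4 + 0 = 4)
(-52 + 24)*h(u) + 64 = (-52 + 24)*4 + 64 = -28*4 + 64 = -112 + 64 = -48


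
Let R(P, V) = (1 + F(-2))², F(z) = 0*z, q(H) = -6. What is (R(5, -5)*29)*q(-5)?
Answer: -174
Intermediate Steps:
F(z) = 0
R(P, V) = 1 (R(P, V) = (1 + 0)² = 1² = 1)
(R(5, -5)*29)*q(-5) = (1*29)*(-6) = 29*(-6) = -174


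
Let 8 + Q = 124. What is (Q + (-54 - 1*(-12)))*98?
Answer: 7252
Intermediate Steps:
Q = 116 (Q = -8 + 124 = 116)
(Q + (-54 - 1*(-12)))*98 = (116 + (-54 - 1*(-12)))*98 = (116 + (-54 + 12))*98 = (116 - 42)*98 = 74*98 = 7252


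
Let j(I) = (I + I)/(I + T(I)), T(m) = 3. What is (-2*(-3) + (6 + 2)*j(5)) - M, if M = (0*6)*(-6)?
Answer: 16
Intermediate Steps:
M = 0 (M = 0*(-6) = 0)
j(I) = 2*I/(3 + I) (j(I) = (I + I)/(I + 3) = (2*I)/(3 + I) = 2*I/(3 + I))
(-2*(-3) + (6 + 2)*j(5)) - M = (-2*(-3) + (6 + 2)*(2*5/(3 + 5))) - 1*0 = (6 + 8*(2*5/8)) + 0 = (6 + 8*(2*5*(⅛))) + 0 = (6 + 8*(5/4)) + 0 = (6 + 10) + 0 = 16 + 0 = 16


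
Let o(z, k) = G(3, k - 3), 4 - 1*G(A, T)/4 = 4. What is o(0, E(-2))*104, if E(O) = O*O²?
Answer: 0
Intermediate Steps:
E(O) = O³
G(A, T) = 0 (G(A, T) = 16 - 4*4 = 16 - 16 = 0)
o(z, k) = 0
o(0, E(-2))*104 = 0*104 = 0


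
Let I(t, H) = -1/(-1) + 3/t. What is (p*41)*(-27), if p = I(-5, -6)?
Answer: -2214/5 ≈ -442.80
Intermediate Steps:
I(t, H) = 1 + 3/t (I(t, H) = -1*(-1) + 3/t = 1 + 3/t)
p = ⅖ (p = (3 - 5)/(-5) = -⅕*(-2) = ⅖ ≈ 0.40000)
(p*41)*(-27) = ((⅖)*41)*(-27) = (82/5)*(-27) = -2214/5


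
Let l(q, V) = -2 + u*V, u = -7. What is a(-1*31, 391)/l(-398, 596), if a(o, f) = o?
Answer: 31/4174 ≈ 0.0074269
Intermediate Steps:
l(q, V) = -2 - 7*V
a(-1*31, 391)/l(-398, 596) = (-1*31)/(-2 - 7*596) = -31/(-2 - 4172) = -31/(-4174) = -31*(-1/4174) = 31/4174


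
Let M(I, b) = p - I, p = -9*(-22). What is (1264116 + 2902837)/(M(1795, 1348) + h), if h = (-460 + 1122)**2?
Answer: 4166953/436647 ≈ 9.5431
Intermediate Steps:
p = 198
h = 438244 (h = 662**2 = 438244)
M(I, b) = 198 - I
(1264116 + 2902837)/(M(1795, 1348) + h) = (1264116 + 2902837)/((198 - 1*1795) + 438244) = 4166953/((198 - 1795) + 438244) = 4166953/(-1597 + 438244) = 4166953/436647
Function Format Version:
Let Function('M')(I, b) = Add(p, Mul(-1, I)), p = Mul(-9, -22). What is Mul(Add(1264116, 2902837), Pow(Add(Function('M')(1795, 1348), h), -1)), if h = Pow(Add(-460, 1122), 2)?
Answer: Rational(4166953, 436647) ≈ 9.5431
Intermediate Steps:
p = 198
h = 438244 (h = Pow(662, 2) = 438244)
Function('M')(I, b) = Add(198, Mul(-1, I))
Mul(Add(1264116, 2902837), Pow(Add(Function('M')(1795, 1348), h), -1)) = Mul(Add(1264116, 2902837), Pow(Add(Add(198, Mul(-1, 1795)), 438244), -1)) = Mul(4166953, Pow(Add(Add(198, -1795), 438244), -1)) = Mul(4166953, Pow(Add(-1597, 438244), -1)) = Mul(4166953, Pow(436647, -1)) = Mul(4166953, Rational(1, 436647)) = Rational(4166953, 436647)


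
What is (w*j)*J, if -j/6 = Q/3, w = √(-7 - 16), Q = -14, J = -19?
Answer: -532*I*√23 ≈ -2551.4*I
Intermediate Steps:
w = I*√23 (w = √(-23) = I*√23 ≈ 4.7958*I)
j = 28 (j = -(-84)/3 = -6*(-14/3) = 28)
(w*j)*J = ((I*√23)*28)*(-19) = (28*I*√23)*(-19) = -532*I*√23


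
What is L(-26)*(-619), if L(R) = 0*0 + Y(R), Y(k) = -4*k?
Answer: -64376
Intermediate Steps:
L(R) = -4*R (L(R) = 0*0 - 4*R = 0 - 4*R = -4*R)
L(-26)*(-619) = -4*(-26)*(-619) = 104*(-619) = -64376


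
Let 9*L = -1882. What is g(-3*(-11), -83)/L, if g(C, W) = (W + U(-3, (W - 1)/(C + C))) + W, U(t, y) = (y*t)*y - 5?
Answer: 191511/227722 ≈ 0.84099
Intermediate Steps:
U(t, y) = -5 + t*y² (U(t, y) = (t*y)*y - 5 = t*y² - 5 = -5 + t*y²)
L = -1882/9 (L = (⅑)*(-1882) = -1882/9 ≈ -209.11)
g(C, W) = -5 + 2*W - 3*(-1 + W)²/(4*C²) (g(C, W) = (W + (-5 - 3*(W - 1)²/(C + C)²)) + W = (W + (-5 - 3*(-1 + W)²/(4*C²))) + W = (-5 + W - 3*(-1 + W)²/(4*C²)) + W = -5 + 2*W - 3*(-1 + W)²/(4*C²))
g(-3*(-11), -83)/L = (-5 + 2*(-83) - 3*(-1 - 83)²/(4*(-3*(-11))²))/(-1882/9) = (-5 - 166 - ¾*(-84)²/33²)*(-9/1882) = (-5 - 166 - ¾*1/1089*7056)*(-9/1882) = (-5 - 166 - 588/121)*(-9/1882) = -21279/121*(-9/1882) = 191511/227722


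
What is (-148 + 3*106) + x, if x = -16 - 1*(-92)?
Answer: 246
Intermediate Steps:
x = 76 (x = -16 + 92 = 76)
(-148 + 3*106) + x = (-148 + 3*106) + 76 = (-148 + 318) + 76 = 170 + 76 = 246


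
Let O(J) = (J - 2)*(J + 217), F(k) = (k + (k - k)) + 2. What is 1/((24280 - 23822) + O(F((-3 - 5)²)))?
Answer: 1/18570 ≈ 5.3850e-5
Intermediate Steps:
F(k) = 2 + k (F(k) = (k + 0) + 2 = k + 2 = 2 + k)
O(J) = (-2 + J)*(217 + J)
1/((24280 - 23822) + O(F((-3 - 5)²))) = 1/((24280 - 23822) + (-434 + (2 + (-3 - 5)²)² + 215*(2 + (-3 - 5)²))) = 1/(458 + (-434 + (2 + (-8)²)² + 215*(2 + (-8)²))) = 1/(458 + (-434 + (2 + 64)² + 215*(2 + 64))) = 1/(458 + (-434 + 66² + 215*66)) = 1/(458 + (-434 + 4356 + 14190)) = 1/(458 + 18112) = 1/18570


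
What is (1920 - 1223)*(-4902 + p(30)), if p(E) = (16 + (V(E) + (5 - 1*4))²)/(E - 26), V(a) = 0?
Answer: -13654927/4 ≈ -3.4137e+6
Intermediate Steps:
p(E) = 17/(-26 + E) (p(E) = (16 + (0 + (5 - 1*4))²)/(E - 26) = (16 + (0 + (5 - 4))²)/(-26 + E) = (16 + (0 + 1)²)/(-26 + E) = (16 + 1²)/(-26 + E) = (16 + 1)/(-26 + E) = 17/(-26 + E))
(1920 - 1223)*(-4902 + p(30)) = (1920 - 1223)*(-4902 + 17/(-26 + 30)) = 697*(-4902 + 17/4) = 697*(-19591/4) = -13654927/4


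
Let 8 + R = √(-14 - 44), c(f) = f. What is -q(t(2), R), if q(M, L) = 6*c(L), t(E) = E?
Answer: 48 - 6*I*√58 ≈ 48.0 - 45.695*I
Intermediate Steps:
R = -8 + I*√58 (R = -8 + √(-14 - 44) = -8 + √(-58) = -8 + I*√58 ≈ -8.0 + 7.6158*I)
q(M, L) = 6*L
-q(t(2), R) = -6*(-8 + I*√58) = -(-48 + 6*I*√58) = 48 - 6*I*√58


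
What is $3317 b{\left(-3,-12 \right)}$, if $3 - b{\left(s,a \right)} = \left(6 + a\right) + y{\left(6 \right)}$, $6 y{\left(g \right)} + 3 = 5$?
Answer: $\frac{86242}{3} \approx 28747.0$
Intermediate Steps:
$y{\left(g \right)} = \frac{1}{3}$ ($y{\left(g \right)} = - \frac{1}{2} + \frac{1}{6} \cdot 5 = - \frac{1}{2} + \frac{5}{6} = \frac{1}{3}$)
$b{\left(s,a \right)} = - \frac{10}{3} - a$ ($b{\left(s,a \right)} = 3 - \left(\left(6 + a\right) + \frac{1}{3}\right) = 3 - \left(\frac{19}{3} + a\right) = - \frac{10}{3} - a$)
$3317 b{\left(-3,-12 \right)} = 3317 \left(- \frac{10}{3} - -12\right) = 3317 \left(- \frac{10}{3} + 12\right) = 3317 \cdot \frac{26}{3} = \frac{86242}{3}$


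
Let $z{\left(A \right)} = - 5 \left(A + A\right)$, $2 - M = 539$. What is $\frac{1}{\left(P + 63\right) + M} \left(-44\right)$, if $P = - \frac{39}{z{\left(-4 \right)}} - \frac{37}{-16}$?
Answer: $\frac{3520}{37813} \approx 0.09309$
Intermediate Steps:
$M = -537$ ($M = 2 - 539 = -537$)
$z{\left(A \right)} = - 10 A$ ($z{\left(A \right)} = - 5 \cdot 2 A = - 10 A$)
$P = \frac{107}{80}$ ($P = - \frac{39}{\left(-10\right) \left(-4\right)} - \frac{37}{-16} = - \frac{39}{40} - - \frac{37}{16} = \left(-39\right) \frac{1}{40} + \frac{37}{16} = - \frac{39}{40} + \frac{37}{16} = \frac{107}{80} \approx 1.3375$)
$\frac{1}{\left(P + 63\right) + M} \left(-44\right) = \frac{1}{\left(\frac{107}{80} + 63\right) - 537} \left(-44\right) = \frac{1}{\frac{5147}{80} - 537} \left(-44\right) = \frac{1}{- \frac{37813}{80}} \left(-44\right) = \left(- \frac{80}{37813}\right) \left(-44\right) = \frac{3520}{37813}$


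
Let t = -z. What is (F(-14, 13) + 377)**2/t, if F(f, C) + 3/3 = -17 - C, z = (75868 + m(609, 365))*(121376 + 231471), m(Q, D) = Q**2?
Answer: -119716/157634044403 ≈ -7.5946e-7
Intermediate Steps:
z = 157634044403 (z = (75868 + 609**2)*(121376 + 231471) = (75868 + 370881)*352847 = 446749*352847 = 157634044403)
F(f, C) = -18 - C (F(f, C) = -1 + (-17 - C) = -18 - C)
t = -157634044403 (t = -1*157634044403 = -157634044403)
(F(-14, 13) + 377)**2/t = ((-18 - 1*13) + 377)**2/(-157634044403) = ((-18 - 13) + 377)**2*(-1/157634044403) = (-31 + 377)**2*(-1/157634044403) = 346**2*(-1/157634044403) = 119716*(-1/157634044403) = -119716/157634044403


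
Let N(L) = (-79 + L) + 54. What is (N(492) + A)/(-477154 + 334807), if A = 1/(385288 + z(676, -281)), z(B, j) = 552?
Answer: -60062427/18307722160 ≈ -0.0032807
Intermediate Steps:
N(L) = -25 + L
A = 1/385840 (A = 1/(385288 + 552) = 1/385840 ≈ 2.5917e-6)
(N(492) + A)/(-477154 + 334807) = ((-25 + 492) + 1/385840)/(-477154 + 334807) = (467 + 1/385840)/(-142347) = (180187281/385840)*(-1/142347) = -60062427/18307722160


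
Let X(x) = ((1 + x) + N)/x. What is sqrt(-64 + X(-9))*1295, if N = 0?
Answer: 2590*I*sqrt(142)/3 ≈ 10288.0*I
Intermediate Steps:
X(x) = (1 + x)/x (X(x) = ((1 + x) + 0)/x = (1 + x)/x)
sqrt(-64 + X(-9))*1295 = sqrt(-64 + (1 - 9)/(-9))*1295 = sqrt(-64 - 1/9*(-8))*1295 = sqrt(-64 + 8/9)*1295 = sqrt(-568/9)*1295 = (2*I*sqrt(142)/3)*1295 = 2590*I*sqrt(142)/3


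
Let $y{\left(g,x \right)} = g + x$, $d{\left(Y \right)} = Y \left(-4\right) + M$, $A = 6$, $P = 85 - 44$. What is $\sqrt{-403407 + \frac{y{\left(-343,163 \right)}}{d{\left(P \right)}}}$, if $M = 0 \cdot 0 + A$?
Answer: $\frac{3 i \sqrt{279739553}}{79} \approx 635.14 i$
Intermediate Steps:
$P = 41$ ($P = 85 - 44 = 41$)
$M = 6$ ($M = 0 \cdot 0 + 6 = 0 + 6 = 6$)
$d{\left(Y \right)} = 6 - 4 Y$ ($d{\left(Y \right)} = Y \left(-4\right) + 6 = - 4 Y + 6 = 6 - 4 Y$)
$\sqrt{-403407 + \frac{y{\left(-343,163 \right)}}{d{\left(P \right)}}} = \sqrt{-403407 + \frac{-343 + 163}{6 - 164}} = \sqrt{-403407 - \frac{180}{6 - 164}} = \sqrt{-403407 - \frac{180}{-158}} = \sqrt{-403407 - - \frac{90}{79}} = \sqrt{-403407 + \frac{90}{79}} = \sqrt{- \frac{31869063}{79}} = \frac{3 i \sqrt{279739553}}{79}$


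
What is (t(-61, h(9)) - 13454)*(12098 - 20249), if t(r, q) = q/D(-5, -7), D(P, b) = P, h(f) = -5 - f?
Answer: 548203656/5 ≈ 1.0964e+8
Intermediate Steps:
t(r, q) = -q/5 (t(r, q) = q/(-5) = q*(-1/5) = -q/5)
(t(-61, h(9)) - 13454)*(12098 - 20249) = (-(-5 - 1*9)/5 - 13454)*(12098 - 20249) = (-(-5 - 9)/5 - 13454)*(-8151) = (-1/5*(-14) - 13454)*(-8151) = (14/5 - 13454)*(-8151) = -67256/5*(-8151) = 548203656/5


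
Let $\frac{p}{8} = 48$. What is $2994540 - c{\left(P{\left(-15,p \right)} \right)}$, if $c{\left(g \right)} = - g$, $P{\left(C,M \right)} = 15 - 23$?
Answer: $2994532$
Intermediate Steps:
$p = 384$ ($p = 8 \cdot 48 = 384$)
$P{\left(C,M \right)} = -8$
$2994540 - c{\left(P{\left(-15,p \right)} \right)} = 2994540 - \left(-1\right) \left(-8\right) = 2994540 - 8 = 2994532$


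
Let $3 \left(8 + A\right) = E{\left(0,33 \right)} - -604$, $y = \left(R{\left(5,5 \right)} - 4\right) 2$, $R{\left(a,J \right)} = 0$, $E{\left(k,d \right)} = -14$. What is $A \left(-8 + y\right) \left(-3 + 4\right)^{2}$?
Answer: $- \frac{9056}{3} \approx -3018.7$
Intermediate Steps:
$y = -8$ ($y = \left(0 - 4\right) 2 = \left(-4\right) 2 = -8$)
$A = \frac{566}{3}$ ($A = -8 + \frac{-14 - -604}{3} = -8 + \frac{-14 + 604}{3} = -8 + \frac{1}{3} \cdot 590 = -8 + \frac{590}{3} = \frac{566}{3} \approx 188.67$)
$A \left(-8 + y\right) \left(-3 + 4\right)^{2} = \frac{566 \left(-8 - 8\right) \left(-3 + 4\right)^{2}}{3} = \frac{566 \left(- 16 \cdot 1^{2}\right)}{3} = \frac{566 \left(\left(-16\right) 1\right)}{3} = \frac{566}{3} \left(-16\right) = - \frac{9056}{3}$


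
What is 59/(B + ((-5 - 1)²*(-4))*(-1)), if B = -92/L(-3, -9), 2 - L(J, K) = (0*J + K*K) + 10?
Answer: 5251/12908 ≈ 0.40680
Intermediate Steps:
L(J, K) = -8 - K² (L(J, K) = 2 - ((0*J + K*K) + 10) = 2 - ((0 + K²) + 10) = 2 - (K² + 10) = 2 - (10 + K²) = 2 + (-10 - K²) = -8 - K²)
B = 92/89 (B = -92/(-8 - 1*(-9)²) = -92/(-8 - 1*81) = -92/(-8 - 81) = -92/(-89) = -92*(-1/89) = 92/89 ≈ 1.0337)
59/(B + ((-5 - 1)²*(-4))*(-1)) = 59/(92/89 + ((-5 - 1)²*(-4))*(-1)) = 59/(92/89 + ((-6)²*(-4))*(-1)) = 59/(92/89 + (36*(-4))*(-1)) = 59/(92/89 - 144*(-1)) = 59/(92/89 + 144) = 59/(12908/89) = (89/12908)*59 = 5251/12908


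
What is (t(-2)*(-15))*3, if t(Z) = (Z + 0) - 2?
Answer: 180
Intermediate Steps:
t(Z) = -2 + Z (t(Z) = Z - 2 = -2 + Z)
(t(-2)*(-15))*3 = ((-2 - 2)*(-15))*3 = -4*(-15)*3 = 60*3 = 180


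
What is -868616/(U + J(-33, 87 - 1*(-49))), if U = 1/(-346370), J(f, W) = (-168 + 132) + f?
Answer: 300862523920/23899531 ≈ 12589.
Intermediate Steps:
J(f, W) = -36 + f
U = -1/346370 ≈ -2.8871e-6
-868616/(U + J(-33, 87 - 1*(-49))) = -868616/(-1/346370 + (-36 - 33)) = -868616/(-1/346370 - 69) = -868616/(-23899531/346370) = -868616*(-346370/23899531) = 300862523920/23899531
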